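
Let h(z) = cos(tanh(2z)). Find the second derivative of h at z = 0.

-4

Let u equal the inner series; expand the outer function in u and truncate.
The coefficient of z^2 in the expansion is -2, so h′′(0) = 2! * (-2) = -4.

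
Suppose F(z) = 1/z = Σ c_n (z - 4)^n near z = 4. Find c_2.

[(z - 4)^0] = 1/4;  [(z - 4)^1] = -1/16;  [(z - 4)^2] = 1/64.
So c_2 = F′′(4)/2! = 1/64.

1/64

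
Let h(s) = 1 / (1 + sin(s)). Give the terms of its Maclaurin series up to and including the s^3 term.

Expand as Σ (-1)^k u^k with u equal to the inner function's series.
h(0) = 1
h′(0) = -1
h′′(0) = 2
h′′′(0) = -5
Dividing each by k! gives the coefficients c_0, ..., c_3.

-5*s^3/6 + s^2 - s + 1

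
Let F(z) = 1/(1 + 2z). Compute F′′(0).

8

Compute the successive derivatives at the expansion point and divide by k!.
The coefficient of z^2 in the expansion is 4, so F′′(0) = 2! * (4) = 8.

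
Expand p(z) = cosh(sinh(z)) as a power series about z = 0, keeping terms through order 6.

Compose series: expand the inner function first, then feed it into the outer expansion.

37*z^6/720 + 5*z^4/24 + z^2/2 + 1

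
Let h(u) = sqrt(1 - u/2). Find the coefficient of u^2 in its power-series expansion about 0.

-1/32

Compute the successive derivatives at the expansion point and divide by k!.
h(0) = 1
h′(0) = -1/4
h′′(0) = -1/16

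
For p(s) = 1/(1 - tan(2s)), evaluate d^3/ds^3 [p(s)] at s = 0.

64

Let u equal the inner series; expand the outer function in u and truncate.
From the series, [s^3] p = 32/3; multiply by 3! = 6 to get 64.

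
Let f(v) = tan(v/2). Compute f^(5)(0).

The coefficient of v^5 in the expansion is 1/240, so f^(5)(0) = 5! * (1/240) = 1/2.

1/2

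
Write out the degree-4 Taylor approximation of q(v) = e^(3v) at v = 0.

27*v^4/8 + 9*v^3/2 + 9*v^2/2 + 3*v + 1

q(0) = 1
q′(0) = 3
q′′(0) = 9
q′′′(0) = 27
q^(4)(0) = 81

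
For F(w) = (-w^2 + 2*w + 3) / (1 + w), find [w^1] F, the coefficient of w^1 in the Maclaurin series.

Shift and add copies of the series according to the polynomial's terms.
[w^0] = 3;  [w^1] = -1.

-1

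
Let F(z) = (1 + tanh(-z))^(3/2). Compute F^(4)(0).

-87/16

Compose series: expand the inner function first, then feed it into the outer expansion.
The coefficient of z^4 in the expansion is -29/128, so F^(4)(0) = 4! * (-29/128) = -87/16.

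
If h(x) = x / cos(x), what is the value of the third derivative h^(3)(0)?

3

Write the quotient as an unknown series and match coefficients against numerator = denominator · series.
The coefficient of x^3 in the expansion is 1/2, so h′′′(0) = 3! * (1/2) = 3.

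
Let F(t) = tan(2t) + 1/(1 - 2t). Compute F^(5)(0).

4352

Combine the two series term by term.
The coefficient of t^5 in the expansion is 544/15, so F^(5)(0) = 5! * (544/15) = 4352.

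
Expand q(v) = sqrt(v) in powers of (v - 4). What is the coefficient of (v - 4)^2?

q(4) = 2
q′(4) = 1/4
q′′(4) = -1/32

-1/64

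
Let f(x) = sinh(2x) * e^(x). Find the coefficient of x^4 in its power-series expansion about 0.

5/3

Multiply the two series term by term and collect like powers.
f(0) = 0
f′(0) = 2
f′′(0) = 4
f′′′(0) = 14
f^(4)(0) = 40
The Taylor polynomial is Σ f^(k)(0)/k! · x^k.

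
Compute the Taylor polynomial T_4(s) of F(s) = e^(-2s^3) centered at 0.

[s^0] = 1;  [s^1] = 0;  [s^2] = 0;  [s^3] = -2;  [s^4] = 0.

1 - 2*s^3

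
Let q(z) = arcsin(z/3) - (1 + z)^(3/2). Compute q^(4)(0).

-9/16

Add the two expansions coefficient-wise.
The coefficient of z^4 in the expansion is -3/128, so q^(4)(0) = 4! * (-3/128) = -9/16.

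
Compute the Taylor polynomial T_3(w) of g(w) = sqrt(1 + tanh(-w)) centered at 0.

5*w^3/48 - w^2/8 - w/2 + 1

Compose series: expand the inner function first, then feed it into the outer expansion.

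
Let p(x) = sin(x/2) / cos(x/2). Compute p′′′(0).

1/4

Write the quotient as an unknown series and match coefficients against numerator = denominator · series.
From the series, [x^3] p = 1/24; multiply by 3! = 6 to get 1/4.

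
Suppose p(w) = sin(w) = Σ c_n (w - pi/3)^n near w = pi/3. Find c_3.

Differentiate repeatedly and evaluate at the center.
So c_3 = p′′′(pi/3)/3! = -1/12.

-1/12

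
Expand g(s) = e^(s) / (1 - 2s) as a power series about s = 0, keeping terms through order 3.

Take the Cauchy product of the two expansions.
g(0) = 1
g′(0) = 3
g′′(0) = 13
g′′′(0) = 79
The Taylor polynomial is Σ g^(k)(0)/k! · s^k.

79*s^3/6 + 13*s^2/2 + 3*s + 1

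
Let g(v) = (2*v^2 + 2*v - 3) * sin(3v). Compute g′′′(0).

Shift and add copies of the series according to the polynomial's terms.
The coefficient of v^3 in the expansion is 39/2, so g′′′(0) = 3! * (39/2) = 117.

117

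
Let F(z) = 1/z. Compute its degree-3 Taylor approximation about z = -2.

F(-2) = -1/2
F′(-2) = -1/4
F′′(-2) = -1/4
F′′′(-2) = -3/8
Dividing each by k! gives the coefficients c_0, ..., c_3.

-(z + 2)^3/16 - (z + 2)^2/8 - (z + 2)/4 - 1/2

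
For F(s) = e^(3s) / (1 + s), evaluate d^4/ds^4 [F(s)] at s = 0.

Take the Cauchy product of the two expansions.
From the series, [s^4] F = 11/8; multiply by 4! = 24 to get 33.

33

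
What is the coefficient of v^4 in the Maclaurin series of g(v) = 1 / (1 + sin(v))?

Use the geometric series for the reciprocal, then substitute.

2/3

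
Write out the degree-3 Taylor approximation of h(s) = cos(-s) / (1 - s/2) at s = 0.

-s^3/8 - s^2/4 + s/2 + 1

Expand each factor separately, then convolve coefficients.
[s^0] = 1;  [s^1] = 1/2;  [s^2] = -1/4;  [s^3] = -1/8.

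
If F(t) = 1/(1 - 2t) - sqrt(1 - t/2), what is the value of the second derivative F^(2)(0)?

129/16

Expand each term separately and add.
The coefficient of t^2 in the expansion is 129/32, so F′′(0) = 2! * (129/32) = 129/16.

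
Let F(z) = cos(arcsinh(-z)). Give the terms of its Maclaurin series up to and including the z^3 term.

1 - z^2/2

Substitute the inner expansion into the outer series and collect powers.
[z^0] = 1;  [z^1] = 0;  [z^2] = -1/2;  [z^3] = 0.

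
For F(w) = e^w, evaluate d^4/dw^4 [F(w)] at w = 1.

The coefficient of (w - 1)^4 in the expansion is e/24, so F^(4)(1) = 4! * (e/24) = e.

e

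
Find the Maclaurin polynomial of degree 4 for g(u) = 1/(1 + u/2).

[u^0] = 1;  [u^1] = -1/2;  [u^2] = 1/4;  [u^3] = -1/8;  [u^4] = 1/16.

u^4/16 - u^3/8 + u^2/4 - u/2 + 1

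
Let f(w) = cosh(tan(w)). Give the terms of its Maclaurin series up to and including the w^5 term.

Compose series: expand the inner function first, then feed it into the outer expansion.
f(0) = 1
f′(0) = 0
f′′(0) = 1
f′′′(0) = 0
f^(4)(0) = 9
f^(5)(0) = 0

3*w^4/8 + w^2/2 + 1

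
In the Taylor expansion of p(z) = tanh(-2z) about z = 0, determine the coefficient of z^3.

Compute the successive derivatives at the expansion point and divide by k!.
p(0) = 0
p′(0) = -2
p′′(0) = 0
p′′′(0) = 16

8/3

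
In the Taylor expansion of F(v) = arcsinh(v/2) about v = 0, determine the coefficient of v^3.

F(0) = 0
F′(0) = 1/2
F′′(0) = 0
F′′′(0) = -1/8
So c_3 = F′′′(0)/3! = -1/48.

-1/48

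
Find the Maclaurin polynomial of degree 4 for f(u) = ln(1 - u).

-u^4/4 - u^3/3 - u^2/2 - u

f(0) = 0
f′(0) = -1
f′′(0) = -1
f′′′(0) = -2
f^(4)(0) = -6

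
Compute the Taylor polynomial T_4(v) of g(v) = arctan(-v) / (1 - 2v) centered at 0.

-22*v^4/3 - 11*v^3/3 - 2*v^2 - v

Take the Cauchy product of the two expansions.
g(0) = 0
g′(0) = -1
g′′(0) = -4
g′′′(0) = -22
g^(4)(0) = -176
Dividing each by k! gives the coefficients c_0, ..., c_4.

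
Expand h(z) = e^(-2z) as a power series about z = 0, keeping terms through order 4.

2*z^4/3 - 4*z^3/3 + 2*z^2 - 2*z + 1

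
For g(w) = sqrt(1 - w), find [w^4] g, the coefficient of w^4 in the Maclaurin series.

-5/128

[w^0] = 1;  [w^1] = -1/2;  [w^2] = -1/8;  [w^3] = -1/16;  [w^4] = -5/128.
So c_4 = g^(4)(0)/4! = -5/128.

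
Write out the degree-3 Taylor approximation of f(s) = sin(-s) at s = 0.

s^3/6 - s

f(0) = 0
f′(0) = -1
f′′(0) = 0
f′′′(0) = 1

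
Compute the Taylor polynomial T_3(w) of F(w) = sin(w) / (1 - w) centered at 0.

Write out both Maclaurin series and multiply, keeping only the needed powers.
[w^0] = 0;  [w^1] = 1;  [w^2] = 1;  [w^3] = 5/6.

5*w^3/6 + w^2 + w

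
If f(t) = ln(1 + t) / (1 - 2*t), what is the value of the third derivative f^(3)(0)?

20

Multiply the numerator's expansion by the denominator's geometric series.
The coefficient of t^3 in the expansion is 10/3, so f′′′(0) = 3! * (10/3) = 20.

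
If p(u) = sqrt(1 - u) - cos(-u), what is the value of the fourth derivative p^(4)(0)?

-31/16

Combine the two series term by term.
The coefficient of u^4 in the expansion is -31/384, so p^(4)(0) = 4! * (-31/384) = -31/16.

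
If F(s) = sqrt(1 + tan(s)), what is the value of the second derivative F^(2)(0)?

-1/4

Plug the Maclaurin series of the inner function into that of the outer and collect terms.
The coefficient of s^2 in the expansion is -1/8, so F′′(0) = 2! * (-1/8) = -1/4.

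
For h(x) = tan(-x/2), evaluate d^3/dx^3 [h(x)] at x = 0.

-1/4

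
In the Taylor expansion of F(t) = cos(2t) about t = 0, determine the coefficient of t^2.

-2

F(0) = 1
F′(0) = 0
F′′(0) = -4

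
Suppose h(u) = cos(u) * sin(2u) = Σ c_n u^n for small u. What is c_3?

-7/3

Expand each factor separately, then convolve coefficients.
h(0) = 0
h′(0) = 2
h′′(0) = 0
h′′′(0) = -14
So c_3 = h′′′(0)/3! = -7/3.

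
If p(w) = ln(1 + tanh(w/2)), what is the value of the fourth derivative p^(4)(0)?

1/8

Compose series: expand the inner function first, then feed it into the outer expansion.
From the series, [w^4] p = 1/192; multiply by 4! = 24 to get 1/8.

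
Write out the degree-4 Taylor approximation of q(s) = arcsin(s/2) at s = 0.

s^3/48 + s/2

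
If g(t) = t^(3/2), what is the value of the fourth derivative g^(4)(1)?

9/16

The coefficient of (t - 1)^4 in the expansion is 3/128, so g^(4)(1) = 4! * (3/128) = 9/16.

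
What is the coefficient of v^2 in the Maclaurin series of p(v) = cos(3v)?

-9/2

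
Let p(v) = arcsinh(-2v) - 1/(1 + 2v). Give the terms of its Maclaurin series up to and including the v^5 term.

148*v^5/5 - 16*v^4 + 28*v^3/3 - 4*v^2 - 1

Expand each term separately and add.
p(0) = -1
p′(0) = 0
p′′(0) = -8
p′′′(0) = 56
p^(4)(0) = -384
p^(5)(0) = 3552
The Taylor polynomial is Σ p^(k)(0)/k! · v^k.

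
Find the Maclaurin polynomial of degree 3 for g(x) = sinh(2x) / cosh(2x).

-8*x^3/3 + 2*x

Invert the denominator's series and multiply.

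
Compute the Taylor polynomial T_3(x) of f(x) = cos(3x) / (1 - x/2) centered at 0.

-17*x^3/8 - 17*x^2/4 + x/2 + 1

Expand each factor separately, then convolve coefficients.
f(0) = 1
f′(0) = 1/2
f′′(0) = -17/2
f′′′(0) = -51/4
The Taylor polynomial is Σ f^(k)(0)/k! · x^k.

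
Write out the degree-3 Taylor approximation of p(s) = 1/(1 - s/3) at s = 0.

s^3/27 + s^2/9 + s/3 + 1

Differentiate repeatedly and evaluate at the center.
p(0) = 1
p′(0) = 1/3
p′′(0) = 2/9
p′′′(0) = 2/9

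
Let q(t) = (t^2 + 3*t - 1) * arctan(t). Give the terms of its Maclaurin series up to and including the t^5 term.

Multiply each power in the prefactor through the base expansion.
q(0) = 0
q′(0) = -1
q′′(0) = 6
q′′′(0) = 8
q^(4)(0) = -24
q^(5)(0) = -64

-8*t^5/15 - t^4 + 4*t^3/3 + 3*t^2 - t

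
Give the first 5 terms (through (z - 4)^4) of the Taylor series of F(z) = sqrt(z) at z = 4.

-5*(z - 4)^4/16384 + (z - 4)^3/512 - (z - 4)^2/64 + (z - 4)/4 + 2

F(4) = 2
F′(4) = 1/4
F′′(4) = -1/32
F′′′(4) = 3/256
F^(4)(4) = -15/2048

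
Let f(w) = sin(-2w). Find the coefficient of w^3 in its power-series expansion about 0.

[w^0] = 0;  [w^1] = -2;  [w^2] = 0;  [w^3] = 4/3.

4/3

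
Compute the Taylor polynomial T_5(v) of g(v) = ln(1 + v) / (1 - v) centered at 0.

47*v^5/60 + 7*v^4/12 + 5*v^3/6 + v^2/2 + v

Expand 1/(denominator) as a geometric series and multiply by the numerator's series.
g(0) = 0
g′(0) = 1
g′′(0) = 1
g′′′(0) = 5
g^(4)(0) = 14
g^(5)(0) = 94
The Taylor polynomial is Σ g^(k)(0)/k! · v^k.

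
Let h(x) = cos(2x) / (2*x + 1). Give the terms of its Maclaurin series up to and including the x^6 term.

1556*x^6/45 - 52*x^5/3 + 26*x^4/3 - 4*x^3 + 2*x^2 - 2*x + 1

Expand 1/(denominator) as a geometric series and multiply by the numerator's series.
h(0) = 1
h′(0) = -2
h′′(0) = 4
h′′′(0) = -24
h^(4)(0) = 208
h^(5)(0) = -2080
h^(6)(0) = 24896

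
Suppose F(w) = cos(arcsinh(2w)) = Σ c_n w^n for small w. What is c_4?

Compose series: expand the inner function first, then feed it into the outer expansion.
F(0) = 1
F′(0) = 0
F′′(0) = -4
F′′′(0) = 0
F^(4)(0) = 80
So c_4 = F^(4)(0)/4! = 10/3.

10/3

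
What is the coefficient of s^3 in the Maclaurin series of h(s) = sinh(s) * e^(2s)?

13/6

Take the Cauchy product of the two expansions.
[s^0] = 0;  [s^1] = 1;  [s^2] = 2;  [s^3] = 13/6.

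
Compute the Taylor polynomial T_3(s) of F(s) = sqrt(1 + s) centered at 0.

[s^0] = 1;  [s^1] = 1/2;  [s^2] = -1/8;  [s^3] = 1/16.

s^3/16 - s^2/8 + s/2 + 1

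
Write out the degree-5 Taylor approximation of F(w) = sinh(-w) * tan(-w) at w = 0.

w^4/2 + w^2

Multiply the two series term by term and collect like powers.
[w^0] = 0;  [w^1] = 0;  [w^2] = 1;  [w^3] = 0;  [w^4] = 1/2;  [w^5] = 0.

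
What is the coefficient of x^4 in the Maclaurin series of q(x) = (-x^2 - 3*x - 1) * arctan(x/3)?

1/27

Distribute the polynomial across the series and collect like powers.
q(0) = 0
q′(0) = -1/3
q′′(0) = -2
q′′′(0) = -52/27
q^(4)(0) = 8/9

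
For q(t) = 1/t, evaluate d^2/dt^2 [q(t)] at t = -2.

-1/4

From the series, [(t + 2)^2] q = -1/8; multiply by 2! = 2 to get -1/4.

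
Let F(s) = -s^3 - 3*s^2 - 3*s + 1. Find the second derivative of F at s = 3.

-24

The coefficient of (s - 3)^2 in the expansion is -12, so F′′(3) = 2! * (-12) = -24.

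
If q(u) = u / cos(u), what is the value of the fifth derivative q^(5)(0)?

25

Write the quotient as an unknown series and match coefficients against numerator = denominator · series.
The coefficient of u^5 in the expansion is 5/24, so q^(5)(0) = 5! * (5/24) = 25.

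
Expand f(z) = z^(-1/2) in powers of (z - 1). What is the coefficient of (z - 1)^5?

[(z - 1)^0] = 1;  [(z - 1)^1] = -1/2;  [(z - 1)^2] = 3/8;  [(z - 1)^3] = -5/16;  [(z - 1)^4] = 35/128;  [(z - 1)^5] = -63/256.
So c_5 = f^(5)(1)/5! = -63/256.

-63/256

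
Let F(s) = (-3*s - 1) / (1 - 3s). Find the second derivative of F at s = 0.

-36

Shift and add copies of the series according to the polynomial's terms.
The coefficient of s^2 in the expansion is -18, so F′′(0) = 2! * (-18) = -36.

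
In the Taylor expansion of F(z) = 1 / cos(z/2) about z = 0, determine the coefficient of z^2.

1/8

Invert the denominator's series and multiply.
F(0) = 1
F′(0) = 0
F′′(0) = 1/4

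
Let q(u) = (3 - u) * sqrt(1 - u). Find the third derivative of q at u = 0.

Distribute the polynomial across the series and collect like powers.
From the series, [u^3] q = -1/16; multiply by 3! = 6 to get -3/8.

-3/8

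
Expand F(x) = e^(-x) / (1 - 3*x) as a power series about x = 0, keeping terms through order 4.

1393*x^4/24 + 58*x^3/3 + 13*x^2/2 + 2*x + 1

Use 1/(1 - r) = Σ r^k on the denominator, then take the Cauchy product.
F(0) = 1
F′(0) = 2
F′′(0) = 13
F′′′(0) = 116
F^(4)(0) = 1393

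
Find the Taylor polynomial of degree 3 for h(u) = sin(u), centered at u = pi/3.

h(pi/3) = sqrt(3)/2
h′(pi/3) = 1/2
h′′(pi/3) = -sqrt(3)/2
h′′′(pi/3) = -1/2
Then c_k = h^(k)(pi/3)/k! gives each Taylor coefficient.

-(u - pi/3)^3/12 - sqrt(3)*(u - pi/3)^2/4 + (u - pi/3)/2 + sqrt(3)/2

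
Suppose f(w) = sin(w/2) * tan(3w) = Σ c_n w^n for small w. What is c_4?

71/16

Take the Cauchy product of the two expansions.
f(0) = 0
f′(0) = 0
f′′(0) = 3
f′′′(0) = 0
f^(4)(0) = 213/2
Then c_k = f^(k)(0)/k! gives each Taylor coefficient.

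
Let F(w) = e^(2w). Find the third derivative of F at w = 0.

8

The coefficient of w^3 in the expansion is 4/3, so F′′′(0) = 3! * (4/3) = 8.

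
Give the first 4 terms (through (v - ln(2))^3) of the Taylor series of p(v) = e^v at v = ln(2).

Use the known series and substitute for the argument.
p(ln(2)) = 2
p′(ln(2)) = 2
p′′(ln(2)) = 2
p′′′(ln(2)) = 2

(v - ln(2))^3/3 + (v - ln(2))^2 + 2*(v - ln(2)) + 2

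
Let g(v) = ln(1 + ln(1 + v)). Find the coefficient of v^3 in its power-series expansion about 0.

Let u equal the inner series; expand the outer function in u and truncate.

7/6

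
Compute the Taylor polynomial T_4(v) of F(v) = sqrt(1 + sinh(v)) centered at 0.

-31*v^4/384 + 7*v^3/48 - v^2/8 + v/2 + 1

Let u equal the inner series; expand the outer function in u and truncate.
F(0) = 1
F′(0) = 1/2
F′′(0) = -1/4
F′′′(0) = 7/8
F^(4)(0) = -31/16
Then c_k = F^(k)(0)/k! gives each Taylor coefficient.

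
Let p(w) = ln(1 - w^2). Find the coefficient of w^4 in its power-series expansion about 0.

-1/2

p(0) = 0
p′(0) = 0
p′′(0) = -2
p′′′(0) = 0
p^(4)(0) = -12
So c_4 = p^(4)(0)/4! = -1/2.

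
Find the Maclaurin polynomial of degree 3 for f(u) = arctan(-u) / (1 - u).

Expand each factor separately, then convolve coefficients.
[u^0] = 0;  [u^1] = -1;  [u^2] = -1;  [u^3] = -2/3.

-2*u^3/3 - u^2 - u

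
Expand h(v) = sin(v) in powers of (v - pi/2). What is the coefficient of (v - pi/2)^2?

-1/2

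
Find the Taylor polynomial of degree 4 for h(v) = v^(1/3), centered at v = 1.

Use the known series and substitute for the argument.
h(1) = 1
h′(1) = 1/3
h′′(1) = -2/9
h′′′(1) = 10/27
h^(4)(1) = -80/81
Dividing each by k! gives the coefficients c_0, ..., c_4.

-10*(v - 1)^4/243 + 5*(v - 1)^3/81 - (v - 1)^2/9 + (v - 1)/3 + 1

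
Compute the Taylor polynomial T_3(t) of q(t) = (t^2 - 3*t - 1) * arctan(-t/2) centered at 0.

-13*t^3/24 + 3*t^2/2 + t/2

Multiply each power in the prefactor through the base expansion.
[t^0] = 0;  [t^1] = 1/2;  [t^2] = 3/2;  [t^3] = -13/24.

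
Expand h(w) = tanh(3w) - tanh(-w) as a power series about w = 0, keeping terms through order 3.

Expand each term separately and add.
h(0) = 0
h′(0) = 4
h′′(0) = 0
h′′′(0) = -56

-28*w^3/3 + 4*w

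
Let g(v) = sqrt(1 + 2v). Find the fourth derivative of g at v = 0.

-15

From the series, [v^4] g = -5/8; multiply by 4! = 24 to get -15.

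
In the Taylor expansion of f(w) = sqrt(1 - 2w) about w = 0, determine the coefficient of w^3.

f(0) = 1
f′(0) = -1
f′′(0) = -1
f′′′(0) = -3
So c_3 = f′′′(0)/3! = -1/2.

-1/2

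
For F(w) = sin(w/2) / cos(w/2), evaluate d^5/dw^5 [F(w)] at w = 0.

Invert the denominator's series and multiply.
From the series, [w^5] F = 1/240; multiply by 5! = 120 to get 1/2.

1/2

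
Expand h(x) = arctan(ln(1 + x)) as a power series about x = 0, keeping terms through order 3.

-x^2/2 + x

Plug the Maclaurin series of the inner function into that of the outer and collect terms.
[x^0] = 0;  [x^1] = 1;  [x^2] = -1/2;  [x^3] = 0.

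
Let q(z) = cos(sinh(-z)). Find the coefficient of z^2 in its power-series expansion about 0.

Substitute the inner expansion into the outer series and collect powers.
[z^0] = 1;  [z^1] = 0;  [z^2] = -1/2.

-1/2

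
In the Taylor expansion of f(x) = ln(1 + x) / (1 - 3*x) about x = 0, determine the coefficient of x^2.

Multiply the numerator's expansion by the denominator's geometric series.
f(0) = 0
f′(0) = 1
f′′(0) = 5

5/2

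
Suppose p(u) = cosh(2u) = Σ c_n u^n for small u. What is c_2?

2

p(0) = 1
p′(0) = 0
p′′(0) = 4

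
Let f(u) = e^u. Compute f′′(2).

The coefficient of (u - 2)^2 in the expansion is e^(2)/2, so f′′(2) = 2! * (e^(2)/2) = e^(2).

e^(2)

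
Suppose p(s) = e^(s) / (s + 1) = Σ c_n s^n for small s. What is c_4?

Expand 1/(denominator) as a geometric series and multiply by the numerator's series.
p(0) = 1
p′(0) = 0
p′′(0) = 1
p′′′(0) = -2
p^(4)(0) = 9
So c_4 = p^(4)(0)/4! = 3/8.

3/8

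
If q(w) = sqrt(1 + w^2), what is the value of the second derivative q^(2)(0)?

Compute the successive derivatives at the expansion point and divide by k!.
The coefficient of w^2 in the expansion is 1/2, so q′′(0) = 2! * (1/2) = 1.

1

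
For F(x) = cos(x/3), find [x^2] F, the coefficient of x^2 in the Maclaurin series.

-1/18

F(0) = 1
F′(0) = 0
F′′(0) = -1/9
Dividing each by k! gives the coefficients c_0, ..., c_2.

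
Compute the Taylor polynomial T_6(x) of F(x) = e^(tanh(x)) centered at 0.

Compose series: expand the inner function first, then feed it into the outer expansion.
F(0) = 1
F′(0) = 1
F′′(0) = 1
F′′′(0) = -1
F^(4)(0) = -7
F^(5)(0) = -3
F^(6)(0) = 97

97*x^6/720 - x^5/40 - 7*x^4/24 - x^3/6 + x^2/2 + x + 1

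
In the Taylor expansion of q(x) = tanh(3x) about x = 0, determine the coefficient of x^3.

-9

q(0) = 0
q′(0) = 3
q′′(0) = 0
q′′′(0) = -54
Then c_k = q^(k)(0)/k! gives each Taylor coefficient.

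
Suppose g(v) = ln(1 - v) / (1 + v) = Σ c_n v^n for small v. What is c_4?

Multiply the two series term by term and collect like powers.
[v^0] = 0;  [v^1] = -1;  [v^2] = 1/2;  [v^3] = -5/6;  [v^4] = 7/12.

7/12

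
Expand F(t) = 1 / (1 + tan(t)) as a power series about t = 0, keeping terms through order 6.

Use the geometric series for the reciprocal, then substitute.
F(0) = 1
F′(0) = -1
F′′(0) = 2
F′′′(0) = -8
F^(4)(0) = 40
F^(5)(0) = -256
F^(6)(0) = 1952
Dividing each by k! gives the coefficients c_0, ..., c_6.

122*t^6/45 - 32*t^5/15 + 5*t^4/3 - 4*t^3/3 + t^2 - t + 1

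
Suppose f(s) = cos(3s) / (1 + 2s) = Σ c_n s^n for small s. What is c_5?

Take the Cauchy product of the two expansions.
f(0) = 1
f′(0) = -2
f′′(0) = -1
f′′′(0) = 6
f^(4)(0) = 33
f^(5)(0) = -330

-11/4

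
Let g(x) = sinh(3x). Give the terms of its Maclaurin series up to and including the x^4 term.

9*x^3/2 + 3*x

Compute the successive derivatives at the expansion point and divide by k!.
[x^0] = 0;  [x^1] = 3;  [x^2] = 0;  [x^3] = 9/2;  [x^4] = 0.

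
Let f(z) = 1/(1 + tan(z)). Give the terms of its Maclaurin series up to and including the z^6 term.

122*z^6/45 - 32*z^5/15 + 5*z^4/3 - 4*z^3/3 + z^2 - z + 1

Plug the Maclaurin series of the inner function into that of the outer and collect terms.
[z^0] = 1;  [z^1] = -1;  [z^2] = 1;  [z^3] = -4/3;  [z^4] = 5/3;  [z^5] = -32/15;  [z^6] = 122/45.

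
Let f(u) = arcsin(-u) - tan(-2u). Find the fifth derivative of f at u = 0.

Combine the two series term by term.
From the series, [u^5] f = 503/120; multiply by 5! = 120 to get 503.

503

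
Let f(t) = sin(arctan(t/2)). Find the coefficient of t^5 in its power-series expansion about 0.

3/256

Let u equal the inner series; expand the outer function in u and truncate.
f(0) = 0
f′(0) = 1/2
f′′(0) = 0
f′′′(0) = -3/8
f^(4)(0) = 0
f^(5)(0) = 45/32
So c_5 = f^(5)(0)/5! = 3/256.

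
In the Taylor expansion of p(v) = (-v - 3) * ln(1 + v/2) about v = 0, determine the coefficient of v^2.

-1/8

Multiply each power in the prefactor through the base expansion.
p(0) = 0
p′(0) = -3/2
p′′(0) = -1/4
So c_2 = p′′(0)/2! = -1/8.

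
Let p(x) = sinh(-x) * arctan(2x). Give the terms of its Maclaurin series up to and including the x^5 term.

Take the Cauchy product of the two expansions.

7*x^4/3 - 2*x^2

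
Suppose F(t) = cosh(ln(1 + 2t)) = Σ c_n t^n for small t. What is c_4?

Substitute the inner expansion into the outer series and collect powers.
[t^0] = 1;  [t^1] = 0;  [t^2] = 2;  [t^3] = -4;  [t^4] = 8.

8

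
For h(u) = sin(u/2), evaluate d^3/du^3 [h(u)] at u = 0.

-1/8

The coefficient of u^3 in the expansion is -1/48, so h′′′(0) = 3! * (-1/48) = -1/8.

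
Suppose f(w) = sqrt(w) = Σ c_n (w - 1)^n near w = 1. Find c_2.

-1/8

Apply the Taylor formula c_k = f^(k)(a)/k!.
f(1) = 1
f′(1) = 1/2
f′′(1) = -1/4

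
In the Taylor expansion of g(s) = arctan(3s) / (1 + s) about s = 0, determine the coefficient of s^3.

Multiply the two series term by term and collect like powers.
g(0) = 0
g′(0) = 3
g′′(0) = -6
g′′′(0) = -36
So c_3 = g′′′(0)/3! = -6.

-6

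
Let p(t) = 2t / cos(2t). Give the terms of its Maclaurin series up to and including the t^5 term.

20*t^5/3 + 4*t^3 + 2*t

Write the quotient as an unknown series and match coefficients against numerator = denominator · series.
p(0) = 0
p′(0) = 2
p′′(0) = 0
p′′′(0) = 24
p^(4)(0) = 0
p^(5)(0) = 800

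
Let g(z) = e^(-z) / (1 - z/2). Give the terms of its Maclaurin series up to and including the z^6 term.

7*z^6/2880 + z^5/480 + z^4/48 - z^3/24 + z^2/4 - z/2 + 1

Expand each factor separately, then convolve coefficients.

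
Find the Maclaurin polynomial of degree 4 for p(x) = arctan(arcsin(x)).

-x^3/6 + x

Let u equal the inner series; expand the outer function in u and truncate.
[x^0] = 0;  [x^1] = 1;  [x^2] = 0;  [x^3] = -1/6;  [x^4] = 0.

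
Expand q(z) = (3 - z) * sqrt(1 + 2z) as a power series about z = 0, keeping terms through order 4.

Shift and add copies of the series according to the polynomial's terms.
q(0) = 3
q′(0) = 2
q′′(0) = -5
q′′′(0) = 12
q^(4)(0) = -57
Dividing each by k! gives the coefficients c_0, ..., c_4.

-19*z^4/8 + 2*z^3 - 5*z^2/2 + 2*z + 3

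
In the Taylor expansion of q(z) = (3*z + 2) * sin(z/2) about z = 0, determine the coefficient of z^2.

Multiply each power in the prefactor through the base expansion.
[z^0] = 0;  [z^1] = 1;  [z^2] = 3/2.
So c_2 = q′′(0)/2! = 3/2.

3/2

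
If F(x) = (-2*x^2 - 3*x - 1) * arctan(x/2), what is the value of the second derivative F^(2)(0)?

Shift and add copies of the series according to the polynomial's terms.
The coefficient of x^2 in the expansion is -3/2, so F′′(0) = 2! * (-3/2) = -3.

-3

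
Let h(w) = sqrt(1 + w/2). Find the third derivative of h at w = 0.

From the series, [w^3] h = 1/128; multiply by 3! = 6 to get 3/64.

3/64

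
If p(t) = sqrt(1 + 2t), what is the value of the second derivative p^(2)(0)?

-1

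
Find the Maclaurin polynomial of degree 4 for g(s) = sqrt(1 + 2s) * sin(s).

s^4/3 - 2*s^3/3 + s^2 + s

Multiply the two series term by term and collect like powers.
g(0) = 0
g′(0) = 1
g′′(0) = 2
g′′′(0) = -4
g^(4)(0) = 8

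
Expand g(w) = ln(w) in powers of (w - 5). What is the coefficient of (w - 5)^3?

[(w - 5)^0] = ln(5);  [(w - 5)^1] = 1/5;  [(w - 5)^2] = -1/50;  [(w - 5)^3] = 1/375.
So c_3 = g′′′(5)/3! = 1/375.

1/375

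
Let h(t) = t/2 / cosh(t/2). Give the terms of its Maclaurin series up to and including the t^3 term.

-t^3/16 + t/2

Invert the denominator's series and multiply.
h(0) = 0
h′(0) = 1/2
h′′(0) = 0
h′′′(0) = -3/8
Dividing each by k! gives the coefficients c_0, ..., c_3.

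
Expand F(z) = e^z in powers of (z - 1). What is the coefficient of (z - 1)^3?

e/6

F(1) = e
F′(1) = e
F′′(1) = e
F′′′(1) = e
So c_3 = F′′′(1)/3! = e/6.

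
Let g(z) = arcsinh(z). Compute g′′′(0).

From the series, [z^3] g = -1/6; multiply by 3! = 6 to get -1.

-1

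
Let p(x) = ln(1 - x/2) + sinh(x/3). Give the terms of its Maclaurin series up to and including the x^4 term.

Combine the two series term by term.

-x^4/64 - 23*x^3/648 - x^2/8 - x/6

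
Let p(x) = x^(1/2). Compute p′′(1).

From the series, [(x - 1)^2] p = -1/8; multiply by 2! = 2 to get -1/4.

-1/4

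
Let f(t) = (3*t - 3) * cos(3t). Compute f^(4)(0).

Shift and add copies of the series according to the polynomial's terms.
The coefficient of t^4 in the expansion is -81/8, so f^(4)(0) = 4! * (-81/8) = -243.

-243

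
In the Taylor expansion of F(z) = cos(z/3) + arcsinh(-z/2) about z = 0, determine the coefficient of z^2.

-1/18

Add the two expansions coefficient-wise.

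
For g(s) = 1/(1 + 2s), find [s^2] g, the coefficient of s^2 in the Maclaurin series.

4

[s^0] = 1;  [s^1] = -2;  [s^2] = 4.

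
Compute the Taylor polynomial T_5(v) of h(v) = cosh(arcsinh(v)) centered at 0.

Let u equal the inner series; expand the outer function in u and truncate.
[v^0] = 1;  [v^1] = 0;  [v^2] = 1/2;  [v^3] = 0;  [v^4] = -1/8;  [v^5] = 0.

-v^4/8 + v^2/2 + 1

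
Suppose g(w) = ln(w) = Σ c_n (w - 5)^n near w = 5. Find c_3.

1/375

g(5) = ln(5)
g′(5) = 1/5
g′′(5) = -1/25
g′′′(5) = 2/125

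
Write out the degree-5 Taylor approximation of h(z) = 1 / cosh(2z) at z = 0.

10*z^4/3 - 2*z^2 + 1

Invert the denominator's series and multiply.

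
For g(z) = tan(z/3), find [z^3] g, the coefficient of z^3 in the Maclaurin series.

c_3 = g′′′(0)/3! = 1/81.

1/81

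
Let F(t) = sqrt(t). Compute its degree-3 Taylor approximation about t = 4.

F(4) = 2
F′(4) = 1/4
F′′(4) = -1/32
F′′′(4) = 3/256
Then c_k = F^(k)(4)/k! gives each Taylor coefficient.

(t - 4)^3/512 - (t - 4)^2/64 + (t - 4)/4 + 2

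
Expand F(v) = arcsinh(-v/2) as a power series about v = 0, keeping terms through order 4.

[v^0] = 0;  [v^1] = -1/2;  [v^2] = 0;  [v^3] = 1/48;  [v^4] = 0.

v^3/48 - v/2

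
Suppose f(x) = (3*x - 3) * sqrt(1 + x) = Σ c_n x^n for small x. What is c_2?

15/8

Shift and add copies of the series according to the polynomial's terms.
[x^0] = -3;  [x^1] = 3/2;  [x^2] = 15/8.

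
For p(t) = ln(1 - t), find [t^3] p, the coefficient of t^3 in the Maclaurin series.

-1/3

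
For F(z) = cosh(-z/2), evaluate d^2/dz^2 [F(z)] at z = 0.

1/4

From the series, [z^2] F = 1/8; multiply by 2! = 2 to get 1/4.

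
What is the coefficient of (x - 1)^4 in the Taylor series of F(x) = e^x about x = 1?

[(x - 1)^0] = e;  [(x - 1)^1] = e;  [(x - 1)^2] = e/2;  [(x - 1)^3] = e/6;  [(x - 1)^4] = e/24.

e/24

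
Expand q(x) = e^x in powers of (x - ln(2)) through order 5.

(x - ln(2))^5/60 + (x - ln(2))^4/12 + (x - ln(2))^3/3 + (x - ln(2))^2 + 2*(x - ln(2)) + 2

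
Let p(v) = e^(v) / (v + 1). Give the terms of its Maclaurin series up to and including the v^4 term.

3*v^4/8 - v^3/3 + v^2/2 + 1

Expand 1/(denominator) as a geometric series and multiply by the numerator's series.
[v^0] = 1;  [v^1] = 0;  [v^2] = 1/2;  [v^3] = -1/3;  [v^4] = 3/8.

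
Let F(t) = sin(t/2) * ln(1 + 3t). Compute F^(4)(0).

Write out both Maclaurin series and multiply, keeping only the needed powers.
The coefficient of t^4 in the expansion is 71/16, so F^(4)(0) = 4! * (71/16) = 213/2.

213/2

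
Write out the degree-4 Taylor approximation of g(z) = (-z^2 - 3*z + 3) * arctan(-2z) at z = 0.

-8*z^4 + 10*z^3 + 6*z^2 - 6*z

Shift and add copies of the series according to the polynomial's terms.
g(0) = 0
g′(0) = -6
g′′(0) = 12
g′′′(0) = 60
g^(4)(0) = -192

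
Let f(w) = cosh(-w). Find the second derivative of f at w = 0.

1

The coefficient of w^2 in the expansion is 1/2, so f′′(0) = 2! * (1/2) = 1.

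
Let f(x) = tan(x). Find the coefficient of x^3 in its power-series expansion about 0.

1/3

c_3 = f′′′(0)/3! = 1/3.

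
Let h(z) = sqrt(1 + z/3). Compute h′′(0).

The coefficient of z^2 in the expansion is -1/72, so h′′(0) = 2! * (-1/72) = -1/36.

-1/36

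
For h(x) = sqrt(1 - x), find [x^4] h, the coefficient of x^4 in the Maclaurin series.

-5/128

[x^0] = 1;  [x^1] = -1/2;  [x^2] = -1/8;  [x^3] = -1/16;  [x^4] = -5/128.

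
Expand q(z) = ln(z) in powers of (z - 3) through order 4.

-(z - 3)^4/324 + (z - 3)^3/81 - (z - 3)^2/18 + (z - 3)/3 + ln(3)

Apply the Taylor formula c_k = f^(k)(a)/k!.
[(z - 3)^0] = ln(3);  [(z - 3)^1] = 1/3;  [(z - 3)^2] = -1/18;  [(z - 3)^3] = 1/81;  [(z - 3)^4] = -1/324.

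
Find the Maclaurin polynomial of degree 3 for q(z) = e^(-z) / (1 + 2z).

-79*z^3/6 + 13*z^2/2 - 3*z + 1

Take the Cauchy product of the two expansions.
q(0) = 1
q′(0) = -3
q′′(0) = 13
q′′′(0) = -79
Then c_k = q^(k)(0)/k! gives each Taylor coefficient.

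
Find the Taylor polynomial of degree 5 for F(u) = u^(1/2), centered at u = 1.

F(1) = 1
F′(1) = 1/2
F′′(1) = -1/4
F′′′(1) = 3/8
F^(4)(1) = -15/16
F^(5)(1) = 105/32

7*(u - 1)^5/256 - 5*(u - 1)^4/128 + (u - 1)^3/16 - (u - 1)^2/8 + (u - 1)/2 + 1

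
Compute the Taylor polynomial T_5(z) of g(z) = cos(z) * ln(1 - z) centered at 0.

-3*z^5/40 + z^3/6 - z^2/2 - z

Take the Cauchy product of the two expansions.
g(0) = 0
g′(0) = -1
g′′(0) = -1
g′′′(0) = 1
g^(4)(0) = 0
g^(5)(0) = -9
Dividing each by k! gives the coefficients c_0, ..., c_5.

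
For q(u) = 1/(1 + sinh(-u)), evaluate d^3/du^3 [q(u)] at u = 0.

Plug the Maclaurin series of the inner function into that of the outer and collect terms.
The coefficient of u^3 in the expansion is 7/6, so q′′′(0) = 3! * (7/6) = 7.

7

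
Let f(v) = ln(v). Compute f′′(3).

-1/9

The coefficient of (v - 3)^2 in the expansion is -1/18, so f′′(3) = 2! * (-1/18) = -1/9.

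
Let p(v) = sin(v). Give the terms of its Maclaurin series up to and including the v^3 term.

Compute the successive derivatives at the expansion point and divide by k!.
p(0) = 0
p′(0) = 1
p′′(0) = 0
p′′′(0) = -1
The Taylor polynomial is Σ p^(k)(0)/k! · v^k.

-v^3/6 + v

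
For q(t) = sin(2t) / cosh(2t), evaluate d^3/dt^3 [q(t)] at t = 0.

Write the quotient as an unknown series and match coefficients against numerator = denominator · series.
From the series, [t^3] q = -16/3; multiply by 3! = 6 to get -32.

-32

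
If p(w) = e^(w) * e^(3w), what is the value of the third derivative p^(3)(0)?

64

Expand each factor separately, then convolve coefficients.
The coefficient of w^3 in the expansion is 32/3, so p′′′(0) = 3! * (32/3) = 64.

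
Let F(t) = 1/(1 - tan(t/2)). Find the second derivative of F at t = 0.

1/2

Compose series: expand the inner function first, then feed it into the outer expansion.
From the series, [t^2] F = 1/4; multiply by 2! = 2 to get 1/2.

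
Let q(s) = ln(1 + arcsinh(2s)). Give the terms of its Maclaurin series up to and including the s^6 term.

-256*s^6/45 + 52*s^5/15 - 4*s^4/3 + 4*s^3/3 - 2*s^2 + 2*s

Compose series: expand the inner function first, then feed it into the outer expansion.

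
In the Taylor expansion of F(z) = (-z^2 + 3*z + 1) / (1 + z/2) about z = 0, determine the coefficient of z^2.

-9/4

Multiply each power in the prefactor through the base expansion.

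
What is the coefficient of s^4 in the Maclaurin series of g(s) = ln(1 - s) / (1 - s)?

Expand each factor separately, then convolve coefficients.
g(0) = 0
g′(0) = -1
g′′(0) = -3
g′′′(0) = -11
g^(4)(0) = -50
So c_4 = g^(4)(0)/4! = -25/12.

-25/12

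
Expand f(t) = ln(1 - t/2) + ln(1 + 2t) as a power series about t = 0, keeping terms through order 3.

Combine the two series term by term.
f(0) = 0
f′(0) = 3/2
f′′(0) = -17/4
f′′′(0) = 63/4

21*t^3/8 - 17*t^2/8 + 3*t/2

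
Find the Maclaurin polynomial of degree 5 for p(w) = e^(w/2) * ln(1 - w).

Write out both Maclaurin series and multiply, keeping only the needed powers.
p(0) = 0
p′(0) = -1
p′′(0) = -2
p′′′(0) = -17/4
p^(4)(0) = -12
p^(5)(0) = -729/16

-243*w^5/640 - w^4/2 - 17*w^3/24 - w^2 - w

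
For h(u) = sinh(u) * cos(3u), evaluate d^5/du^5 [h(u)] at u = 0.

Multiply the two series term by term and collect like powers.
The coefficient of u^5 in the expansion is 79/30, so h^(5)(0) = 5! * (79/30) = 316.

316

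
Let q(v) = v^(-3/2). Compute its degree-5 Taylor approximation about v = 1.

-693*(v - 1)^5/256 + 315*(v - 1)^4/128 - 35*(v - 1)^3/16 + 15*(v - 1)^2/8 - 3*(v - 1)/2 + 1

q(1) = 1
q′(1) = -3/2
q′′(1) = 15/4
q′′′(1) = -105/8
q^(4)(1) = 945/16
q^(5)(1) = -10395/32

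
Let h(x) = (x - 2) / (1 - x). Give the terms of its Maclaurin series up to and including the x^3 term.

-x^3 - x^2 - x - 2

Distribute the polynomial across the series and collect like powers.
[x^0] = -2;  [x^1] = -1;  [x^2] = -1;  [x^3] = -1.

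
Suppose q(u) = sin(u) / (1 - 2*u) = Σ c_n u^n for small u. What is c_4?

Expand 1/(denominator) as a geometric series and multiply by the numerator's series.
q(0) = 0
q′(0) = 1
q′′(0) = 4
q′′′(0) = 23
q^(4)(0) = 184
The Taylor polynomial is Σ q^(k)(0)/k! · u^k.

23/3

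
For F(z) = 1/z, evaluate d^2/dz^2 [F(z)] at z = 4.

Compute the successive derivatives at the expansion point and divide by k!.
The coefficient of (z - 4)^2 in the expansion is 1/64, so F′′(4) = 2! * (1/64) = 1/32.

1/32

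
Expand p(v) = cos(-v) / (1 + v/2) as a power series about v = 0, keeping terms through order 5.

Take the Cauchy product of the two expansions.
[v^0] = 1;  [v^1] = -1/2;  [v^2] = -1/4;  [v^3] = 1/8;  [v^4] = -1/48;  [v^5] = 1/96.

v^5/96 - v^4/48 + v^3/8 - v^2/4 - v/2 + 1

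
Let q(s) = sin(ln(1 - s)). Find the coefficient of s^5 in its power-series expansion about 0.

Substitute the inner expansion into the outer series and collect powers.
q(0) = 0
q′(0) = -1
q′′(0) = -1
q′′′(0) = -1
q^(4)(0) = 0
q^(5)(0) = 10

1/12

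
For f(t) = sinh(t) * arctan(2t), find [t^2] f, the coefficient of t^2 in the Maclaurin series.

2

Write out both Maclaurin series and multiply, keeping only the needed powers.
f(0) = 0
f′(0) = 0
f′′(0) = 4
So c_2 = f′′(0)/2! = 2.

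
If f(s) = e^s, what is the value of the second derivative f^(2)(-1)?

e^(-1)

Compute the successive derivatives at the expansion point and divide by k!.
The coefficient of (s + 1)^2 in the expansion is e^(-1)/2, so f′′(-1) = 2! * (e^(-1)/2) = e^(-1).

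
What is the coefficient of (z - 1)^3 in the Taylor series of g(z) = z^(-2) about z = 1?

Compute the successive derivatives at the expansion point and divide by k!.
g(1) = 1
g′(1) = -2
g′′(1) = 6
g′′′(1) = -24
Then c_k = g^(k)(1)/k! gives each Taylor coefficient.

-4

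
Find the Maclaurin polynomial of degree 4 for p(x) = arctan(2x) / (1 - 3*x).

46*x^4 + 46*x^3/3 + 6*x^2 + 2*x

Multiply the numerator's expansion by the denominator's geometric series.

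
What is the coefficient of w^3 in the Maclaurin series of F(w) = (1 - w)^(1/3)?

Apply the Taylor formula c_k = f^(k)(a)/k!.
F(0) = 1
F′(0) = -1/3
F′′(0) = -2/9
F′′′(0) = -10/27

-5/81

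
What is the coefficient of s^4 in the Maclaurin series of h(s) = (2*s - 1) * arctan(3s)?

Distribute the polynomial across the series and collect like powers.
h(0) = 0
h′(0) = -3
h′′(0) = 12
h′′′(0) = 54
h^(4)(0) = -432

-18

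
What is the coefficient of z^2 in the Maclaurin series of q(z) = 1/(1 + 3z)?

Compute the successive derivatives at the expansion point and divide by k!.
[z^0] = 1;  [z^1] = -3;  [z^2] = 9.
So c_2 = q′′(0)/2! = 9.

9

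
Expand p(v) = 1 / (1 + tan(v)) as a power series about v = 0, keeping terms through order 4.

Write 1/(1+u) = 1 - u + u^2 - u^3 + ... and substitute the series for u.
p(0) = 1
p′(0) = -1
p′′(0) = 2
p′′′(0) = -8
p^(4)(0) = 40

5*v^4/3 - 4*v^3/3 + v^2 - v + 1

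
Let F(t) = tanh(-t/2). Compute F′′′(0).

Use the known series and substitute for the argument.
The coefficient of t^3 in the expansion is 1/24, so F′′′(0) = 3! * (1/24) = 1/4.

1/4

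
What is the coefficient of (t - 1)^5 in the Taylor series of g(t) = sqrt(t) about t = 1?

7/256

[(t - 1)^0] = 1;  [(t - 1)^1] = 1/2;  [(t - 1)^2] = -1/8;  [(t - 1)^3] = 1/16;  [(t - 1)^4] = -5/128;  [(t - 1)^5] = 7/256.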